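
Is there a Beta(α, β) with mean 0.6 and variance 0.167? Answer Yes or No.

Yes

The Beta variance bound is σ² < μ(1−μ).
Here μ(1−μ) = 0.6×0.4 = 0.24, and 0.167 < 0.24.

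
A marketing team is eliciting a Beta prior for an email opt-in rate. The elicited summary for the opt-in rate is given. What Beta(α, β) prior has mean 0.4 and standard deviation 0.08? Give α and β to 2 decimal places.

α = 14.60, β = 21.90

Variance = 0.08² = 0.0064. The moment-matching identity α+β = μ(1−μ)/Var − 1 gives
α+β = 0.24/0.0064 − 1 = 36.5000, so α = μ·36.5000 = 14.60 and β = (1−μ)·36.5000 = 21.90.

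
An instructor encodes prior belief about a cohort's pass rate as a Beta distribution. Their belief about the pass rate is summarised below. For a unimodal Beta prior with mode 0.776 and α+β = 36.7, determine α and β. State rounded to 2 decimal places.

Mode = (α−1)/(κ−2) with κ = α+β, so α−1 = 0.776·34.7 = 26.93.
α = 27.93; β = κ − α = 8.77.

α = 27.93, β = 8.77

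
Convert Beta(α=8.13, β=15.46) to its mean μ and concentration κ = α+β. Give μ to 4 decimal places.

κ = α+β = 8.13+15.46 = 23.59; μ = α/κ = 8.13/23.59 = 0.3446.

μ = 0.3446, κ = 23.59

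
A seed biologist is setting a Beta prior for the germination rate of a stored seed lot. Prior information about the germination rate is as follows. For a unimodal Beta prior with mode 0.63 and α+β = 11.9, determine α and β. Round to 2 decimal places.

α = 7.24, β = 4.66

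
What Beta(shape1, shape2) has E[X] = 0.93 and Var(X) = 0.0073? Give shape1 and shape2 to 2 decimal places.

By moment matching, shape1+shape2 = μ(1−μ)/σ² − 1 = (0.93·0.07)/0.0073 − 1 = 8.9178 − 1 = 7.9178.
Since shape1/(shape1+shape2) = μ, shape1 = 0.93·7.9178 = 7.36 and shape2 = 0.07·7.9178 = 0.55.

shape1 = 7.36, shape2 = 0.55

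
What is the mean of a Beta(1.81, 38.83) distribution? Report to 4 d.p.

The Beta mean is α/(α+β) = 1.81/(1.81+38.83) = 0.0445.

0.0445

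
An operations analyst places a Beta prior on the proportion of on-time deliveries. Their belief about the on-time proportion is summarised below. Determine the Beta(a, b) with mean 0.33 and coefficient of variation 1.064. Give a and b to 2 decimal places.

σ = CV·μ = 1.064×0.33 = 0.35112, so σ² = 0.123285.
s+1 = μ(1−μ)/σ² = 0.2211/0.123285 = 1.7934, so s = a+b = 0.7934.
a = μs = 0.26, b = (1−μ)s = 0.53.

a = 0.26, b = 0.53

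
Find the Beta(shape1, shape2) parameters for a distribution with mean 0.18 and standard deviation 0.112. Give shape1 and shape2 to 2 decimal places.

shape1 = 1.94, shape2 = 8.83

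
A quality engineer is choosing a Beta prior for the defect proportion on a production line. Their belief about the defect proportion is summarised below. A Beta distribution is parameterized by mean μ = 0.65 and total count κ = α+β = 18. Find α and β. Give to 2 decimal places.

α = 11.70, β = 6.30

Split κ in proportion μ : (1−μ): α = 0.65·18 = 11.70, β = 18 − 11.70 = 6.30.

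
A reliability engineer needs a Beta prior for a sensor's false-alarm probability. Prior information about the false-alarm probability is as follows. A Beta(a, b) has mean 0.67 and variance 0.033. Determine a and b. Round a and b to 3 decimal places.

Let s = a+b. The Beta variance is μ(1−μ)/(s+1).
So s+1 = μ(1−μ)/σ² = (0.67×0.33)/0.033 = 0.2211/0.033 = 6.7000, giving s = 5.7000.
Then a = μs = 0.67×5.7000 = 3.819 and b = (1−μ)s = 0.33×5.7000 = 1.881.

a = 3.819, b = 1.881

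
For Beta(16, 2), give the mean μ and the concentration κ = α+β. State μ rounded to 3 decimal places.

κ = α+β = 16+2 = 18; μ = α/κ = 16/18 = 0.889.

μ = 0.889, κ = 18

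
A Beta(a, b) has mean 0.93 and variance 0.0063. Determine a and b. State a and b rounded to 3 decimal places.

a = 8.680, b = 0.653

Let s = a+b. The Beta variance is μ(1−μ)/(s+1).
So s+1 = μ(1−μ)/σ² = (0.93×0.07)/0.0063 = 0.0651/0.0063 = 10.3333, giving s = 9.3333.
Then a = μs = 0.93×9.3333 = 8.680 and b = (1−μ)s = 0.07×9.3333 = 0.653.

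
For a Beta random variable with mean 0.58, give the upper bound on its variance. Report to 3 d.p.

0.244

For fixed mean μ the Beta variance is μ(1−μ)/(α+β+1), increasing as α+β decreases.
Its least upper bound (not attained) is μ(1−μ) = 0.58·0.42 = 0.244.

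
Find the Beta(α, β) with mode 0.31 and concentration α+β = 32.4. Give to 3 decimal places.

For α,β>1 the mode is (α−1)/(α+β−2), so α = mode·(κ−2)+1 = 0.31×30.4+1 = 10.424.
And β = (1−mode)·(κ−2)+1 = 0.69×30.4+1 = 21.976.

α = 10.424, β = 21.976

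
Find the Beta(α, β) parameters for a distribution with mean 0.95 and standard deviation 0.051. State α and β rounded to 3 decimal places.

Variance = 0.051² = 0.002601. The moment-matching identity α+β = μ(1−μ)/Var − 1 gives
α+β = 0.0475/0.002601 − 1 = 17.2622, so α = μ·17.2622 = 16.399 and β = (1−μ)·17.2622 = 0.863.

α = 16.399, β = 0.863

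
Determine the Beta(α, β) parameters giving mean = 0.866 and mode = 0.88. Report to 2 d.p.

α = 47.01, β = 7.27

Let s = α+β. Mean gives α = μs = 0.866s; mode gives (α−1)/(s−2) = 0.88.
Substituting: 0.866s − 1 = 0.88(s−2) = 0.88s − 1.76, so -0.014s = -0.76 and s = 54.2857.
Then α = 0.866×54.2857 = 47.01 and β = s−α = 7.27.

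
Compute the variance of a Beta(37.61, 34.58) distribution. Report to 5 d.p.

0.00341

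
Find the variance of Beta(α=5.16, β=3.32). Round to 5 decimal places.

0.02513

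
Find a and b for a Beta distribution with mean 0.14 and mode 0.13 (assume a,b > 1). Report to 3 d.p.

With s = a+b: μ = a/s and mode = (a−1)/(s−2). Eliminating a = μs,
μs − 1 = m(s−2) ⇒ s(μ−m) = 1−2m ⇒ s = 0.74/0.01 = 74.0000.
So a = μs = 10.360, b = (1−μ)s = 63.640.

a = 10.360, b = 63.640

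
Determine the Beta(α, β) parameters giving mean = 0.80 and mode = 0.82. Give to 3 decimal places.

α = 25.600, β = 6.400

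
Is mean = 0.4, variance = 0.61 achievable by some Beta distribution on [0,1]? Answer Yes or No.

No

The Beta variance bound is σ² < μ(1−μ).
Here μ(1−μ) = 0.4×0.6 = 0.24, and 0.61 ≥ 0.24.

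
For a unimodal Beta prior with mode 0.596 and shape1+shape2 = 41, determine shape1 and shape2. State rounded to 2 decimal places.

shape1 = 24.24, shape2 = 16.76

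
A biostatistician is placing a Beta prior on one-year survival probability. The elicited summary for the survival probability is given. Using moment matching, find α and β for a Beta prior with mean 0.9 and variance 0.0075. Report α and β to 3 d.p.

By moment matching, α+β = μ(1−μ)/σ² − 1 = (0.9·0.1)/0.0075 − 1 = 12.0000 − 1 = 11.0000.
Since α/(α+β) = μ, α = 0.9·11.0000 = 9.900 and β = 0.1·11.0000 = 1.100.

α = 9.900, β = 1.100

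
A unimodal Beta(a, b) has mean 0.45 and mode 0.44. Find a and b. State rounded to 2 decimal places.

a = 5.40, b = 6.60

With s = a+b: μ = a/s and mode = (a−1)/(s−2). Eliminating a = μs,
μs − 1 = m(s−2) ⇒ s(μ−m) = 1−2m ⇒ s = 0.12/0.01 = 12.0000.
So a = μs = 5.40, b = (1−μ)s = 6.60.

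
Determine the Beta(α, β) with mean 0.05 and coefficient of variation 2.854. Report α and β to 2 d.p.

α = 0.07, β = 1.27

Var = (CV·μ)² = (2.854×0.05)² = 0.020363.
α+β = μ(1−μ)/Var − 1 = 0.0475/0.020363 − 1 = 1.3326.
Thus α = 0.05·1.3326 = 0.07 and β = 0.95·1.3326 = 1.27.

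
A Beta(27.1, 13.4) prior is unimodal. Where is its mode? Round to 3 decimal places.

The density x^(α−1)(1−x)^(β−1) is maximised at (α−1)/(α+β−2) = 26.1/38.5 = 0.678.

0.678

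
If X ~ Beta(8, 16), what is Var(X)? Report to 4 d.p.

0.0089

μ = 8/24 = 0.333333; Var = μ(1−μ)/(α+β+1) = 0.2222222/25 = 0.0089.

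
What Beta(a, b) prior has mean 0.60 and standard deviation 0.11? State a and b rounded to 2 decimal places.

First σ² = 0.0121. Setting a = μn, b = (1−μ)n with n = a+b,
μ(1−μ)/(n+1) = 0.0121 ⇒ n+1 = 0.2400/0.0121 = 19.8347 ⇒ n = 18.8347.
Hence a = 0.60×18.8347 = 11.30, b = 0.40×18.8347 = 7.53.

a = 11.30, b = 7.53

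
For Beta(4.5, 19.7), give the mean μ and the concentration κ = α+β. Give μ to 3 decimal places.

μ = 0.186, κ = 24.2

κ = α+β = 4.5+19.7 = 24.2; μ = α/κ = 4.5/24.2 = 0.186.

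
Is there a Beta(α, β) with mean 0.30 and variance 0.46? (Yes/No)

No

A Beta with mean μ has variance μ(1−μ)/(α+β+1) < μ(1−μ).
Here μ(1−μ) = 0.30×0.70 = 0.2100, and 0.46 ≥ 0.2100.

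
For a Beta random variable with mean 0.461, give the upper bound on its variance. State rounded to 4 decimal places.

0.2485

For fixed mean μ the Beta variance is μ(1−μ)/(α+β+1), increasing as α+β decreases.
Its least upper bound (not attained) is μ(1−μ) = 0.461·0.539 = 0.2485.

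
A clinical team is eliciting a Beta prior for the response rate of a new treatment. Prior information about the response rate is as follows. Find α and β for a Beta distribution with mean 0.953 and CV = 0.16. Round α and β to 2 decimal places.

σ = CV·μ = 0.16×0.953 = 0.15248, so σ² = 0.023250.
s+1 = μ(1−μ)/σ² = 0.044791/0.023250 = 1.9265, so s = α+β = 0.9265.
α = μs = 0.88, β = (1−μ)s = 0.04.

α = 0.88, β = 0.04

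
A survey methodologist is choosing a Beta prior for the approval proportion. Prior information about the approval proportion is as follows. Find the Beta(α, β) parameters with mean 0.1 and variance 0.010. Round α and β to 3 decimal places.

Write ν = α+β; then α = μν and Var = μ(1−μ)/(ν+1).
ν = μ(1−μ)/Var − 1 = 0.09/0.010 − 1 = 8.0000.
α = 0.1·8.0000 = 0.800, β = 0.9·8.0000 = 7.200.

α = 0.800, β = 7.200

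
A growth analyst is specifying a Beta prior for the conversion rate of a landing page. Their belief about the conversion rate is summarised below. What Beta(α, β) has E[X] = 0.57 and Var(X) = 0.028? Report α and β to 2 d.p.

Let s = α+β. The Beta variance is μ(1−μ)/(s+1).
So s+1 = μ(1−μ)/σ² = (0.57×0.43)/0.028 = 0.2451/0.028 = 8.7536, giving s = 7.7536.
Then α = μs = 0.57×7.7536 = 4.42 and β = (1−μ)s = 0.43×7.7536 = 3.33.

α = 4.42, β = 3.33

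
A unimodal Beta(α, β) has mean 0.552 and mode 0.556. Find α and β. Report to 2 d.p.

α = 15.46, β = 12.54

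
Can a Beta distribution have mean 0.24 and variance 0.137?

A Beta with mean μ has variance μ(1−μ)/(α+β+1) < μ(1−μ).
Here μ(1−μ) = 0.24×0.76 = 0.1824, and 0.137 < 0.1824.

Yes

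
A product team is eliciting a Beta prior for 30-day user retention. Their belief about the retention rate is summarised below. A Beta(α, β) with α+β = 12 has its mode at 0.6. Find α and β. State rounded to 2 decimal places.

α = 7.00, β = 5.00

For α,β>1 the mode is (α−1)/(α+β−2), so α = mode·(κ−2)+1 = 0.6×10+1 = 7.00.
And β = (1−mode)·(κ−2)+1 = 0.4×10+1 = 5.00.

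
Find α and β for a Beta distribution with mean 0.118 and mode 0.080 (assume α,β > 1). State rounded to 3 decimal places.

Let s = α+β. Mean gives α = μs = 0.118s; mode gives (α−1)/(s−2) = 0.080.
Substituting: 0.118s − 1 = 0.080(s−2) = 0.080s − 0.160, so 0.038s = 0.840 and s = 22.1053.
Then α = 0.118×22.1053 = 2.608 and β = s−α = 19.497.

α = 2.608, β = 19.497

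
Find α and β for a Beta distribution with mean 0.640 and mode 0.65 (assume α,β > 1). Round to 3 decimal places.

α = 19.200, β = 10.800

With s = α+β: μ = α/s and mode = (α−1)/(s−2). Eliminating α = μs,
μs − 1 = m(s−2) ⇒ s(μ−m) = 1−2m ⇒ s = -0.30/-0.010 = 30.0000.
So α = μs = 19.200, β = (1−μ)s = 10.800.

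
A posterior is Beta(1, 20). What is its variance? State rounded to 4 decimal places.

Var = αβ/[(α+β)²(α+β+1)] = (1×20)/(21²×22) = 20/9702 = 0.0021.

0.0021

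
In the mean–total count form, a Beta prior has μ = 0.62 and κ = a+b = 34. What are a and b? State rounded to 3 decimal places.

a = 21.080, b = 12.920

a = μκ = 0.62×34 = 21.080 and b = (1−μ)κ = 0.38×34 = 12.920.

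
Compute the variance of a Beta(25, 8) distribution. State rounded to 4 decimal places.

0.0054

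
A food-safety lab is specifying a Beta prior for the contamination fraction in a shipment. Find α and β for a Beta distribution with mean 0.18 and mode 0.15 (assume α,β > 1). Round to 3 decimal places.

α = 4.200, β = 19.133

With s = α+β: μ = α/s and mode = (α−1)/(s−2). Eliminating α = μs,
μs − 1 = m(s−2) ⇒ s(μ−m) = 1−2m ⇒ s = 0.70/0.03 = 23.3333.
So α = μs = 4.200, β = (1−μ)s = 19.133.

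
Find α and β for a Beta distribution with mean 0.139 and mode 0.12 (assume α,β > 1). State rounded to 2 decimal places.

Let s = α+β. Mean gives α = μs = 0.139s; mode gives (α−1)/(s−2) = 0.12.
Substituting: 0.139s − 1 = 0.12(s−2) = 0.12s − 0.24, so 0.019s = 0.76 and s = 40.0000.
Then α = 0.139×40.0000 = 5.56 and β = s−α = 34.44.

α = 5.56, β = 34.44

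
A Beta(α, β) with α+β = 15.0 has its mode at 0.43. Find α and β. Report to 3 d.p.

α = 6.590, β = 8.410

Mode = (α−1)/(κ−2) with κ = α+β, so α−1 = 0.43·13.0 = 5.590.
α = 6.590; β = κ − α = 8.410.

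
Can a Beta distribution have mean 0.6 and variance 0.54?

No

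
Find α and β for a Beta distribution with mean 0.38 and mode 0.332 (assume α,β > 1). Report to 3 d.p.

Let s = α+β. Mean gives α = μs = 0.38s; mode gives (α−1)/(s−2) = 0.332.
Substituting: 0.38s − 1 = 0.332(s−2) = 0.332s − 0.664, so 0.048s = 0.336 and s = 7.0000.
Then α = 0.38×7.0000 = 2.660 and β = s−α = 4.340.

α = 2.660, β = 4.340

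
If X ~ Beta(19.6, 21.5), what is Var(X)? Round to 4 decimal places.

Var = αβ/[(α+β)²(α+β+1)] = (19.6×21.5)/(41.1²×42.1) = 421.40/71115.741 = 0.0059.

0.0059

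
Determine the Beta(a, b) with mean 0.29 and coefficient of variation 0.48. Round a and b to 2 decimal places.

a = 2.79, b = 6.83

Var = (CV·μ)² = (0.48×0.29)² = 0.019377.
a+b = μ(1−μ)/Var − 1 = 0.2059/0.019377 − 1 = 9.6262.
Thus a = 0.29·9.6262 = 2.79 and b = 0.71·9.6262 = 6.83.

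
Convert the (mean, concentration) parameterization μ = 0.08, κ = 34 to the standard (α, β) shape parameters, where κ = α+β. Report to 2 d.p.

Split κ in proportion μ : (1−μ): α = 0.08·34 = 2.72, β = 34 − 2.72 = 31.28.

α = 2.72, β = 31.28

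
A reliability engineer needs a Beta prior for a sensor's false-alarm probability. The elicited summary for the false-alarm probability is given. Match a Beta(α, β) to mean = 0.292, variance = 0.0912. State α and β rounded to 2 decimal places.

α = 0.37, β = 0.90

Let s = α+β. The Beta variance is μ(1−μ)/(s+1).
So s+1 = μ(1−μ)/σ² = (0.292×0.708)/0.0912 = 0.206736/0.0912 = 2.2668, giving s = 1.2668.
Then α = μs = 0.292×1.2668 = 0.37 and β = (1−μ)s = 0.708×1.2668 = 0.90.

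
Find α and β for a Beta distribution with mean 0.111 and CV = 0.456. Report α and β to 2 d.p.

Var = (CV·μ)² = (0.456×0.111)² = 0.002562.
α+β = μ(1−μ)/Var − 1 = 0.098679/0.002562 − 1 = 37.5167.
Thus α = 0.111·37.5167 = 4.16 and β = 0.889·37.5167 = 33.35.

α = 4.16, β = 33.35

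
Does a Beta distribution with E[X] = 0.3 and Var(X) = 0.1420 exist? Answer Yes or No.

Yes

A Beta with mean μ has variance μ(1−μ)/(α+β+1) < μ(1−μ).
Here μ(1−μ) = 0.3×0.7 = 0.21, and 0.1420 < 0.21.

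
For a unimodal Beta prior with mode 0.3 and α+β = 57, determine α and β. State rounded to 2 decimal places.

α = 17.50, β = 39.50

For α,β>1 the mode is (α−1)/(α+β−2), so α = mode·(κ−2)+1 = 0.3×55+1 = 17.50.
And β = (1−mode)·(κ−2)+1 = 0.7×55+1 = 39.50.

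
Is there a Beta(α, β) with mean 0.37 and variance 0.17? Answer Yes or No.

A Beta with mean μ has variance μ(1−μ)/(α+β+1) < μ(1−μ).
Here μ(1−μ) = 0.37×0.63 = 0.2331, and 0.17 < 0.2331.

Yes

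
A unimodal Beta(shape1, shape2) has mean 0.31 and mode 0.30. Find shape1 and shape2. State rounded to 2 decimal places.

With s = shape1+shape2: μ = shape1/s and mode = (shape1−1)/(s−2). Eliminating shape1 = μs,
μs − 1 = m(s−2) ⇒ s(μ−m) = 1−2m ⇒ s = 0.40/0.01 = 40.0000.
So shape1 = μs = 12.40, shape2 = (1−μ)s = 27.60.

shape1 = 12.40, shape2 = 27.60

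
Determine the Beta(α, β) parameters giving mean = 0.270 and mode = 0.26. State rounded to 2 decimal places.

α = 12.96, β = 35.04

With s = α+β: μ = α/s and mode = (α−1)/(s−2). Eliminating α = μs,
μs − 1 = m(s−2) ⇒ s(μ−m) = 1−2m ⇒ s = 0.48/0.010 = 48.0000.
So α = μs = 12.96, β = (1−μ)s = 35.04.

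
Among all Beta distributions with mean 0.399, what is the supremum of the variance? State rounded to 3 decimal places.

For fixed mean μ the Beta variance is μ(1−μ)/(α+β+1), increasing as α+β decreases.
Its least upper bound (not attained) is μ(1−μ) = 0.399·0.601 = 0.240.

0.240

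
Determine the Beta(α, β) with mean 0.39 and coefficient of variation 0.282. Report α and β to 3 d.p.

Var = (CV·μ)² = (0.282×0.39)² = 0.012096.
α+β = μ(1−μ)/Var − 1 = 0.2379/0.012096 − 1 = 18.6683.
Thus α = 0.39·18.6683 = 7.281 and β = 0.61·18.6683 = 11.388.

α = 7.281, β = 11.388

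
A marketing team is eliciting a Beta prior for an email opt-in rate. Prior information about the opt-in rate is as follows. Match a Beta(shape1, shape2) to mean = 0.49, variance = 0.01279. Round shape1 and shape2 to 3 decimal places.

shape1 = 9.084, shape2 = 9.455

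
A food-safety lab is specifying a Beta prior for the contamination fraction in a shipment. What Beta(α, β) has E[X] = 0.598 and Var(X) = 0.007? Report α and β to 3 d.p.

α = 19.939, β = 13.404

Let s = α+β. The Beta variance is μ(1−μ)/(s+1).
So s+1 = μ(1−μ)/σ² = (0.598×0.402)/0.007 = 0.240396/0.007 = 34.3423, giving s = 33.3423.
Then α = μs = 0.598×33.3423 = 19.939 and β = (1−μ)s = 0.402×33.3423 = 13.404.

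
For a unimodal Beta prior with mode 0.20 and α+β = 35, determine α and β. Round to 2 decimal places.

α = 7.60, β = 27.40

Since the density peak of Beta(α,β) is at (α−1)/(α+β−2),
α = 1 + 0.20(35−2) = 7.60 and β = 35 − 7.60 = 27.40.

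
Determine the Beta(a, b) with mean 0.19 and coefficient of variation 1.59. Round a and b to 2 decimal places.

σ = CV·μ = 1.59×0.19 = 0.30210, so σ² = 0.091264.
s+1 = μ(1−μ)/σ² = 0.1539/0.091264 = 1.6863, so s = a+b = 0.6863.
a = μs = 0.13, b = (1−μ)s = 0.56.

a = 0.13, b = 0.56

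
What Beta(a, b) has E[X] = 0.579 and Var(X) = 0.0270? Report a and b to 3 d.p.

a = 4.648, b = 3.380

Let s = a+b. The Beta variance is μ(1−μ)/(s+1).
So s+1 = μ(1−μ)/σ² = (0.579×0.421)/0.0270 = 0.243759/0.0270 = 9.0281, giving s = 8.0281.
Then a = μs = 0.579×8.0281 = 4.648 and b = (1−μ)s = 0.421×8.0281 = 3.380.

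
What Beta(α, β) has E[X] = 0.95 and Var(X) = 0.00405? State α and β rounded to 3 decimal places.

Write ν = α+β; then α = μν and Var = μ(1−μ)/(ν+1).
ν = μ(1−μ)/Var − 1 = 0.0475/0.00405 − 1 = 10.7284.
α = 0.95·10.7284 = 10.192, β = 0.05·10.7284 = 0.536.

α = 10.192, β = 0.536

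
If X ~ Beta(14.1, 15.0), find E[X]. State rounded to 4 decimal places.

E[X] = α/(α+β) = 14.1/29.1 = 0.4845.

0.4845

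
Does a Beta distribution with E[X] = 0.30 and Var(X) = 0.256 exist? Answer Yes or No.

A Beta with mean μ has variance μ(1−μ)/(α+β+1) < μ(1−μ).
Here μ(1−μ) = 0.30×0.70 = 0.2100, and 0.256 ≥ 0.2100.

No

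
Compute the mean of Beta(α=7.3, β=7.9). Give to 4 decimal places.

E[X] = α/(α+β) = 7.3/15.2 = 0.4803.

0.4803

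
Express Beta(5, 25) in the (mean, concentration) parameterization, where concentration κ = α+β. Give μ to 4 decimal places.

μ = 0.1667, κ = 30

κ = α+β = 5+25 = 30; μ = α/κ = 5/30 = 0.1667.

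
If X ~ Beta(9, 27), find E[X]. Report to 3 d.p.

0.250

E[X] = α/(α+β) = 9/36 = 0.250.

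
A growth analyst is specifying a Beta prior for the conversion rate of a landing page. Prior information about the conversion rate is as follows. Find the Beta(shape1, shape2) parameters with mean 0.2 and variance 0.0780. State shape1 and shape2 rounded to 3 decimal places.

shape1 = 0.210, shape2 = 0.841

Let s = shape1+shape2. The Beta variance is μ(1−μ)/(s+1).
So s+1 = μ(1−μ)/σ² = (0.2×0.8)/0.0780 = 0.16/0.0780 = 2.0513, giving s = 1.0513.
Then shape1 = μs = 0.2×1.0513 = 0.210 and shape2 = (1−μ)s = 0.8×1.0513 = 0.841.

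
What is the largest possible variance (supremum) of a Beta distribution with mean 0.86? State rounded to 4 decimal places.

0.1204

For fixed mean μ the Beta variance is μ(1−μ)/(α+β+1), increasing as α+β decreases.
Its least upper bound (not attained) is μ(1−μ) = 0.86·0.14 = 0.1204.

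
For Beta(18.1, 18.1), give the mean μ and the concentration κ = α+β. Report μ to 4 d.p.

μ = 0.5000, κ = 36.2

κ = α+β = 18.1+18.1 = 36.2; μ = α/κ = 18.1/36.2 = 0.5000.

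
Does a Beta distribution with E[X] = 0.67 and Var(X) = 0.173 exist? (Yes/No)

Yes

The Beta variance bound is σ² < μ(1−μ).
Here μ(1−μ) = 0.67×0.33 = 0.2211, and 0.173 < 0.2211.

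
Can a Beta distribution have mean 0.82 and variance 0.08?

Yes

The Beta variance bound is σ² < μ(1−μ).
Here μ(1−μ) = 0.82×0.18 = 0.1476, and 0.08 < 0.1476.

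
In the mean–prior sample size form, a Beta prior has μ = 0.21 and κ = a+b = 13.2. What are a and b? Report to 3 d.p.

a = 2.772, b = 10.428

a = μκ = 0.21×13.2 = 2.772 and b = (1−μ)κ = 0.79×13.2 = 10.428.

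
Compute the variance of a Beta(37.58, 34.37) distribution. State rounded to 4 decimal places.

μ = 37.58/71.95 = 0.522307; Var = μ(1−μ)/(α+β+1) = 0.2495024/72.95 = 0.0034.

0.0034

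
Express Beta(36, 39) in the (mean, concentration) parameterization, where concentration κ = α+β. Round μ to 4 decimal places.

μ = 0.4800, κ = 75

κ = α+β = 36+39 = 75; μ = α/κ = 36/75 = 0.4800.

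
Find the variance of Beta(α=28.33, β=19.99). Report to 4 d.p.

0.0049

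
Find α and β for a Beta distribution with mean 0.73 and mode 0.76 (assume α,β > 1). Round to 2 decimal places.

α = 12.65, β = 4.68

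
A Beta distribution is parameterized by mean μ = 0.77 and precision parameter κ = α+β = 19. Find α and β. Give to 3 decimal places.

α = μκ = 0.77×19 = 14.630 and β = (1−μ)κ = 0.23×19 = 4.370.

α = 14.630, β = 4.370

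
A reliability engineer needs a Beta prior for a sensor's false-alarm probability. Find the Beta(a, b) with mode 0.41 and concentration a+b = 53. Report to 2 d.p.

a = 21.91, b = 31.09

Mode = (a−1)/(κ−2) with κ = a+b, so a−1 = 0.41·51 = 20.91.
a = 21.91; b = κ − a = 31.09.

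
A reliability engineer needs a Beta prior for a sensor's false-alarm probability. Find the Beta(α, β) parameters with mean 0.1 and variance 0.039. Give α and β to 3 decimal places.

Let s = α+β. The Beta variance is μ(1−μ)/(s+1).
So s+1 = μ(1−μ)/σ² = (0.1×0.9)/0.039 = 0.09/0.039 = 2.3077, giving s = 1.3077.
Then α = μs = 0.1×1.3077 = 0.131 and β = (1−μ)s = 0.9×1.3077 = 1.177.

α = 0.131, β = 1.177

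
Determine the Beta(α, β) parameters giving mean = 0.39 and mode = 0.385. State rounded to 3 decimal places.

With s = α+β: μ = α/s and mode = (α−1)/(s−2). Eliminating α = μs,
μs − 1 = m(s−2) ⇒ s(μ−m) = 1−2m ⇒ s = 0.230/0.005 = 46.0000.
So α = μs = 17.940, β = (1−μ)s = 28.060.

α = 17.940, β = 28.060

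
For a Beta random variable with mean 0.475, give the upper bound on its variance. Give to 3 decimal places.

0.249

For fixed mean μ the Beta variance is μ(1−μ)/(α+β+1), increasing as α+β decreases.
Its least upper bound (not attained) is μ(1−μ) = 0.475·0.525 = 0.249.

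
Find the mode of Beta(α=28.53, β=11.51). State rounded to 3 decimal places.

The density x^(α−1)(1−x)^(β−1) is maximised at (α−1)/(α+β−2) = 27.53/38.04 = 0.724.

0.724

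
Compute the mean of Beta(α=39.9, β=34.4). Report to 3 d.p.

E[X] = α/(α+β) = 39.9/74.3 = 0.537.

0.537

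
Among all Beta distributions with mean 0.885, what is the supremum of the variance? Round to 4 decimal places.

For fixed mean μ the Beta variance is μ(1−μ)/(α+β+1), increasing as α+β decreases.
Its least upper bound (not attained) is μ(1−μ) = 0.885·0.115 = 0.1018.

0.1018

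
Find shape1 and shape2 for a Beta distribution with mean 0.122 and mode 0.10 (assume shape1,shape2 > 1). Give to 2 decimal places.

Let s = shape1+shape2. Mean gives shape1 = μs = 0.122s; mode gives (shape1−1)/(s−2) = 0.10.
Substituting: 0.122s − 1 = 0.10(s−2) = 0.10s − 0.20, so 0.022s = 0.80 and s = 36.3636.
Then shape1 = 0.122×36.3636 = 4.44 and shape2 = s−shape1 = 31.93.

shape1 = 4.44, shape2 = 31.93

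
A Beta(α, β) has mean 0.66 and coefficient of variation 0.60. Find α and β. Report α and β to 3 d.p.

α = 0.284, β = 0.147

Var = (CV·μ)² = (0.60×0.66)² = 0.156816.
α+β = μ(1−μ)/Var − 1 = 0.2244/0.156816 − 1 = 0.4310.
Thus α = 0.66·0.4310 = 0.284 and β = 0.34·0.4310 = 0.147.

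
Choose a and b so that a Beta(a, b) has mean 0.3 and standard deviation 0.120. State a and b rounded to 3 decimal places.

a = 4.075, b = 9.508

σ² = 0.120² = 0.014400.
With s = a+b, Var = μ(1−μ)/(s+1), so s+1 = (0.3×0.7)/0.014400 = 14.5833 and s = 13.5833.
a = μs = 4.075, b = (1−μ)s = 9.508.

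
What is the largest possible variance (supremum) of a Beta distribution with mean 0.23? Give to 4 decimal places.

0.1771

Var = μ(1−μ)/(α+β+1), which approaches μ(1−μ) as α+β → 0.
So the supremum is μ(1−μ) = 0.23×0.77 = 0.1771.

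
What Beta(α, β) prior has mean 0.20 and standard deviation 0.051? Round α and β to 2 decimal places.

First σ² = 0.002601. Setting α = μn, β = (1−μ)n with n = α+β,
μ(1−μ)/(n+1) = 0.002601 ⇒ n+1 = 0.1600/0.002601 = 61.5148 ⇒ n = 60.5148.
Hence α = 0.20×60.5148 = 12.10, β = 0.80×60.5148 = 48.41.

α = 12.10, β = 48.41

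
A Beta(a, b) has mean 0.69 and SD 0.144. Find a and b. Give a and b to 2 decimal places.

a = 6.43, b = 2.89

Variance = 0.144² = 0.020736. The moment-matching identity a+b = μ(1−μ)/Var − 1 gives
a+b = 0.2139/0.020736 − 1 = 9.3154, so a = μ·9.3154 = 6.43 and b = (1−μ)·9.3154 = 2.89.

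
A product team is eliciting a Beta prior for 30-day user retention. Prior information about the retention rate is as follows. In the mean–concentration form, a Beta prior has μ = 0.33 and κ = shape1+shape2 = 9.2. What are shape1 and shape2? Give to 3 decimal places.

shape1 = 3.036, shape2 = 6.164

shape1 = μκ = 0.33×9.2 = 3.036 and shape2 = (1−μ)κ = 0.67×9.2 = 6.164.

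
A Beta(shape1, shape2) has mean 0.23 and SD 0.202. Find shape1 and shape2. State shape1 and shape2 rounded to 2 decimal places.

shape1 = 0.77, shape2 = 2.57

σ² = 0.202² = 0.040804.
With s = shape1+shape2, Var = μ(1−μ)/(s+1), so s+1 = (0.23×0.77)/0.040804 = 4.3403 and s = 3.3403.
shape1 = μs = 0.77, shape2 = (1−μ)s = 2.57.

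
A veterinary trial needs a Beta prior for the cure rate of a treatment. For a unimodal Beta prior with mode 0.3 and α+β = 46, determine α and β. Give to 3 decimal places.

α = 14.200, β = 31.800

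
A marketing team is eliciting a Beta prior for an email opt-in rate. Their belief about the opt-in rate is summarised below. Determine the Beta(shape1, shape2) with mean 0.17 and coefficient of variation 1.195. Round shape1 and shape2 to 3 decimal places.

shape1 = 0.411, shape2 = 2.008

Var = (CV·μ)² = (1.195×0.17)² = 0.041270.
shape1+shape2 = μ(1−μ)/Var − 1 = 0.1411/0.041270 − 1 = 2.4190.
Thus shape1 = 0.17·2.4190 = 0.411 and shape2 = 0.83·2.4190 = 2.008.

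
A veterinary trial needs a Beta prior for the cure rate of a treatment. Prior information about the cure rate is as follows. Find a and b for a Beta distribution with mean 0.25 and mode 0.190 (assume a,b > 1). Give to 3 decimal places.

With s = a+b: μ = a/s and mode = (a−1)/(s−2). Eliminating a = μs,
μs − 1 = m(s−2) ⇒ s(μ−m) = 1−2m ⇒ s = 0.620/0.060 = 10.3333.
So a = μs = 2.583, b = (1−μ)s = 7.750.

a = 2.583, b = 7.750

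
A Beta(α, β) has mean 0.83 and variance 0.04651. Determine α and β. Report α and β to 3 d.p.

α = 1.688, β = 0.346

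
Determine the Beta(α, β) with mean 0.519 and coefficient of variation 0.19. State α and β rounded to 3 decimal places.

α = 12.805, β = 11.868

Var = (CV·μ)² = (0.19×0.519)² = 0.009724.
α+β = μ(1−μ)/Var − 1 = 0.249639/0.009724 − 1 = 24.6726.
Thus α = 0.519·24.6726 = 12.805 and β = 0.481·24.6726 = 11.868.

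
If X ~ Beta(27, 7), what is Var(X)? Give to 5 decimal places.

α+β = 34 and αβ = 189, so Var = αβ/[(α+β)²(α+β+1)] = 189/40460 = 0.00467.

0.00467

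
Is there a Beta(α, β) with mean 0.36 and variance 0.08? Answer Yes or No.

Yes

The Beta variance bound is σ² < μ(1−μ).
Here μ(1−μ) = 0.36×0.64 = 0.2304, and 0.08 < 0.2304.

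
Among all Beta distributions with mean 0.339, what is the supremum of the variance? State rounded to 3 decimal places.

0.224

Var = μ(1−μ)/(α+β+1), which approaches μ(1−μ) as α+β → 0.
So the supremum is μ(1−μ) = 0.339×0.661 = 0.224.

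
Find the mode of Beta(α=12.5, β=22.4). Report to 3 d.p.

0.350

With α,β > 1, mode = (α−1)/(α+β−2) = 11.5/32.9 = 0.350.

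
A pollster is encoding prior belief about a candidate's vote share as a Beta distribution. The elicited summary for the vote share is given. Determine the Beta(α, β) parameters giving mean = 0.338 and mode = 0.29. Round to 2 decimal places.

With s = α+β: μ = α/s and mode = (α−1)/(s−2). Eliminating α = μs,
μs − 1 = m(s−2) ⇒ s(μ−m) = 1−2m ⇒ s = 0.42/0.048 = 8.7500.
So α = μs = 2.96, β = (1−μ)s = 5.79.

α = 2.96, β = 5.79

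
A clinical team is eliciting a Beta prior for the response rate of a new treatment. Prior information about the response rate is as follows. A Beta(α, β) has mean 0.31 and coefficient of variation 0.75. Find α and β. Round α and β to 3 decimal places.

α = 0.917, β = 2.040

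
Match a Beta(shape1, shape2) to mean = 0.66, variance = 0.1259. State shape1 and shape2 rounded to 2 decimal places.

shape1 = 0.52, shape2 = 0.27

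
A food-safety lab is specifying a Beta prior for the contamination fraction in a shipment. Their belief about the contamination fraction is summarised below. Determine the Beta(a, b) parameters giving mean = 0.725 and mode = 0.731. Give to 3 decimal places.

a = 55.825, b = 21.175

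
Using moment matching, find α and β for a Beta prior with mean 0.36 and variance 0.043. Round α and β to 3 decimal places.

α = 1.569, β = 2.789

Let s = α+β. The Beta variance is μ(1−μ)/(s+1).
So s+1 = μ(1−μ)/σ² = (0.36×0.64)/0.043 = 0.2304/0.043 = 5.3581, giving s = 4.3581.
Then α = μs = 0.36×4.3581 = 1.569 and β = (1−μ)s = 0.64×4.3581 = 2.789.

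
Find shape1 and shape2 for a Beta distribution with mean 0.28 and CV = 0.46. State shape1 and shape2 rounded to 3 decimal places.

shape1 = 3.123, shape2 = 8.030

Var = (CV·μ)² = (0.46×0.28)² = 0.016589.
shape1+shape2 = μ(1−μ)/Var − 1 = 0.2016/0.016589 − 1 = 11.1523.
Thus shape1 = 0.28·11.1523 = 3.123 and shape2 = 0.72·11.1523 = 8.030.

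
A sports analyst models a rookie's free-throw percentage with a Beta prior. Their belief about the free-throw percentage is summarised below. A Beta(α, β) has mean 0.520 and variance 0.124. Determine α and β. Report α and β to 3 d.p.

Let s = α+β. The Beta variance is μ(1−μ)/(s+1).
So s+1 = μ(1−μ)/σ² = (0.520×0.480)/0.124 = 0.249600/0.124 = 2.0129, giving s = 1.0129.
Then α = μs = 0.520×1.0129 = 0.527 and β = (1−μ)s = 0.480×1.0129 = 0.486.

α = 0.527, β = 0.486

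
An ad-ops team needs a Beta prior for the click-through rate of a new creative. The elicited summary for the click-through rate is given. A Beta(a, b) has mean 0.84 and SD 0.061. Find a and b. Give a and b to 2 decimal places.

a = 29.50, b = 5.62

σ² = 0.061² = 0.003721.
With s = a+b, Var = μ(1−μ)/(s+1), so s+1 = (0.84×0.16)/0.003721 = 36.1193 and s = 35.1193.
a = μs = 29.50, b = (1−μ)s = 5.62.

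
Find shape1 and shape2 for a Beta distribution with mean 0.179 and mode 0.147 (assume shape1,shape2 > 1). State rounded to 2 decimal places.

shape1 = 3.95, shape2 = 18.11

With s = shape1+shape2: μ = shape1/s and mode = (shape1−1)/(s−2). Eliminating shape1 = μs,
μs − 1 = m(s−2) ⇒ s(μ−m) = 1−2m ⇒ s = 0.706/0.032 = 22.0625.
So shape1 = μs = 3.95, shape2 = (1−μ)s = 18.11.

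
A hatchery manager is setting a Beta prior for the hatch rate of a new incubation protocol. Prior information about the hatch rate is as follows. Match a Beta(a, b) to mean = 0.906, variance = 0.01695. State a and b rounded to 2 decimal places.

a = 3.65, b = 0.38

Let s = a+b. The Beta variance is μ(1−μ)/(s+1).
So s+1 = μ(1−μ)/σ² = (0.906×0.094)/0.01695 = 0.085164/0.01695 = 5.0244, giving s = 4.0244.
Then a = μs = 0.906×4.0244 = 3.65 and b = (1−μ)s = 0.094×4.0244 = 0.38.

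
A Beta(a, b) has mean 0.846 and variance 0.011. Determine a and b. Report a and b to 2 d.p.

a = 9.17, b = 1.67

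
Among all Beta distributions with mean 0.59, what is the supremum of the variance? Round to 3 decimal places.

0.242

Var = μ(1−μ)/(α+β+1), which approaches μ(1−μ) as α+β → 0.
So the supremum is μ(1−μ) = 0.59×0.41 = 0.242.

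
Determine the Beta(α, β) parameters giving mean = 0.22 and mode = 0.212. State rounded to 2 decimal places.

α = 15.84, β = 56.16

Let s = α+β. Mean gives α = μs = 0.22s; mode gives (α−1)/(s−2) = 0.212.
Substituting: 0.22s − 1 = 0.212(s−2) = 0.212s − 0.424, so 0.008s = 0.576 and s = 72.0000.
Then α = 0.22×72.0000 = 15.84 and β = s−α = 56.16.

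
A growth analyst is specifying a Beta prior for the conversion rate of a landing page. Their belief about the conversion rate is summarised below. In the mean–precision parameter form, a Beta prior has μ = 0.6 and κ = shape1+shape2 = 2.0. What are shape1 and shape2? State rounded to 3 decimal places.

shape1 = 1.200, shape2 = 0.800

shape1 = μκ = 0.6×2.0 = 1.200 and shape2 = (1−μ)κ = 0.4×2.0 = 0.800.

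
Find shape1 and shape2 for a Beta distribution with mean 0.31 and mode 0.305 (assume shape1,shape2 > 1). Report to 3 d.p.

shape1 = 24.180, shape2 = 53.820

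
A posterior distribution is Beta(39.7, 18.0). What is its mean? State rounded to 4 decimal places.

E[X] = α/(α+β) = 39.7/57.7 = 0.6880.

0.6880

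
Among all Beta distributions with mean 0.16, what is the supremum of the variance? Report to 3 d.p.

0.134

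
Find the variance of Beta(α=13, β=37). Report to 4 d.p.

μ = 13/50 = 0.260000; Var = μ(1−μ)/(α+β+1) = 0.1924000/51 = 0.0038.

0.0038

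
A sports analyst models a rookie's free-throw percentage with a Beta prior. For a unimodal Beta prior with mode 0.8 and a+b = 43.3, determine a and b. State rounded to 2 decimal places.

a = 34.04, b = 9.26

Since the density peak of Beta(a,b) is at (a−1)/(a+b−2),
a = 1 + 0.8(43.3−2) = 34.04 and b = 43.3 − 34.04 = 9.26.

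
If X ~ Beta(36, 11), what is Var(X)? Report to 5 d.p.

μ = 36/47 = 0.765957; Var = μ(1−μ)/(α+β+1) = 0.1792666/48 = 0.00373.

0.00373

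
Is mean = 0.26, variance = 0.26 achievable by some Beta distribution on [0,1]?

No

For any Beta, Var(X) < E[X]·(1−E[X]).
Here μ(1−μ) = 0.26×0.74 = 0.1924, and 0.26 ≥ 0.1924.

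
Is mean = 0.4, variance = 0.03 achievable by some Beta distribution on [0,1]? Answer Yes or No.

Yes

A Beta with mean μ has variance μ(1−μ)/(α+β+1) < μ(1−μ).
Here μ(1−μ) = 0.4×0.6 = 0.24, and 0.03 < 0.24.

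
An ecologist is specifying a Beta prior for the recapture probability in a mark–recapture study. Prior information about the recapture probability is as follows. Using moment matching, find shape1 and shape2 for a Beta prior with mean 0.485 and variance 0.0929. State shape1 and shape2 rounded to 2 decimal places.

Write ν = shape1+shape2; then shape1 = μν and Var = μ(1−μ)/(ν+1).
ν = μ(1−μ)/Var − 1 = 0.249775/0.0929 − 1 = 1.6886.
shape1 = 0.485·1.6886 = 0.82, shape2 = 0.515·1.6886 = 0.87.

shape1 = 0.82, shape2 = 0.87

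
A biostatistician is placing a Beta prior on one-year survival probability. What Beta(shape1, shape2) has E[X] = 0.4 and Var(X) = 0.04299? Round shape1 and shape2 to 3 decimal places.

shape1 = 1.833, shape2 = 2.750

By moment matching, shape1+shape2 = μ(1−μ)/σ² − 1 = (0.4·0.6)/0.04299 − 1 = 5.5827 − 1 = 4.5827.
Since shape1/(shape1+shape2) = μ, shape1 = 0.4·4.5827 = 1.833 and shape2 = 0.6·4.5827 = 2.750.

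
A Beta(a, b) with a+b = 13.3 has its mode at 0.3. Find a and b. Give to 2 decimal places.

Since the density peak of Beta(a,b) is at (a−1)/(a+b−2),
a = 1 + 0.3(13.3−2) = 4.39 and b = 13.3 − 4.39 = 8.91.

a = 4.39, b = 8.91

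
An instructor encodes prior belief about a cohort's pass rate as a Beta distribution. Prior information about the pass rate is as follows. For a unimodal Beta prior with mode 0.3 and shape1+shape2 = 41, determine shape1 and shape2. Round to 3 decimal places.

For shape1,shape2>1 the mode is (shape1−1)/(shape1+shape2−2), so shape1 = mode·(κ−2)+1 = 0.3×39+1 = 12.700.
And shape2 = (1−mode)·(κ−2)+1 = 0.7×39+1 = 28.300.

shape1 = 12.700, shape2 = 28.300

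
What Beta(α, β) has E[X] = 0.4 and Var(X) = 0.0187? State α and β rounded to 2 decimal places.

α = 4.73, β = 7.10

Let s = α+β. The Beta variance is μ(1−μ)/(s+1).
So s+1 = μ(1−μ)/σ² = (0.4×0.6)/0.0187 = 0.24/0.0187 = 12.8342, giving s = 11.8342.
Then α = μs = 0.4×11.8342 = 4.73 and β = (1−μ)s = 0.6×11.8342 = 7.10.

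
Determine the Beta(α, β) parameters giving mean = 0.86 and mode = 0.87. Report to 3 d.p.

Let s = α+β. Mean gives α = μs = 0.86s; mode gives (α−1)/(s−2) = 0.87.
Substituting: 0.86s − 1 = 0.87(s−2) = 0.87s − 1.74, so -0.01s = -0.74 and s = 74.0000.
Then α = 0.86×74.0000 = 63.640 and β = s−α = 10.360.

α = 63.640, β = 10.360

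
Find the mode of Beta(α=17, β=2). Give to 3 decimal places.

The density x^(α−1)(1−x)^(β−1) is maximised at (α−1)/(α+β−2) = 16/17 = 0.941.

0.941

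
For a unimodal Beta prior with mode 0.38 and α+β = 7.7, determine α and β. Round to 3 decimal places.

α = 3.166, β = 4.534

Since the density peak of Beta(α,β) is at (α−1)/(α+β−2),
α = 1 + 0.38(7.7−2) = 3.166 and β = 7.7 − 3.166 = 4.534.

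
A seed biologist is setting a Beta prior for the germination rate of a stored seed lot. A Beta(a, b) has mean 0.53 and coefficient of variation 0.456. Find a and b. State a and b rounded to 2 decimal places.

Var = (CV·μ)² = (0.456×0.53)² = 0.058409.
a+b = μ(1−μ)/Var − 1 = 0.2491/0.058409 − 1 = 3.2647.
Thus a = 0.53·3.2647 = 1.73 and b = 0.47·3.2647 = 1.53.

a = 1.73, b = 1.53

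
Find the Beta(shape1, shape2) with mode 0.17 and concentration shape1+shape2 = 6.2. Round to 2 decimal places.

Mode = (shape1−1)/(κ−2) with κ = shape1+shape2, so shape1−1 = 0.17·4.2 = 0.71.
shape1 = 1.71; shape2 = κ − shape1 = 4.49.

shape1 = 1.71, shape2 = 4.49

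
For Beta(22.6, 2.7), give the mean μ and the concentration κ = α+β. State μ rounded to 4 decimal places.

μ = 0.8933, κ = 25.3

κ = α+β = 22.6+2.7 = 25.3; μ = α/κ = 22.6/25.3 = 0.8933.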